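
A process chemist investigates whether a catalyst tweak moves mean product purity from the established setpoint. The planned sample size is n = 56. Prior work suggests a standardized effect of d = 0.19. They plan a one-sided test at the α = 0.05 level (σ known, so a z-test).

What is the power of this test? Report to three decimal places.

Noncentrality parameter: λ = d·√n = 0.19 × √56 = 1.4218
Critical value for a one-sided test at α = 0.05: z_α = 1.645.
Power = Φ(λ − 1.645) = Φ(-0.223) = 0.4118.

Power ≈ 0.412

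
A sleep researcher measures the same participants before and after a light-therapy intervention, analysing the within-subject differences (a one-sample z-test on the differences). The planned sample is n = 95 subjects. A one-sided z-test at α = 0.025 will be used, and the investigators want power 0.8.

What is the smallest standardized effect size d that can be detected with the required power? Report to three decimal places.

Need Φ(δ − 1.960) = 0.8, so δ = 1.960 + 0.842 = 2.802.
δ = d·√n ⇒ d = δ/√n = 2.802/√95 = 0.2874.

d ≈ 0.287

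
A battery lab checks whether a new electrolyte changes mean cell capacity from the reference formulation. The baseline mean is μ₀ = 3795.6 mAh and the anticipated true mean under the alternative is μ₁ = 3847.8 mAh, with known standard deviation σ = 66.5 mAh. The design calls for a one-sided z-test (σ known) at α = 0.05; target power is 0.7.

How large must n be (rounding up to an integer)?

Standardized effect: d = |μ₁ − μ₀| / σ = |3847.8 − 3795.6| / 66.5 = 0.7850
Set Φ(δ − 1.645) = 0.7; then δ − 1.645 = Φ⁻¹(0.7) = 0.524, giving δ = 2.169.
δ = d·√n ⇒ n = (δ/d)² = (2.169 / 0.7850)² = 7.64.
Rounding up, n = 8.

n = 8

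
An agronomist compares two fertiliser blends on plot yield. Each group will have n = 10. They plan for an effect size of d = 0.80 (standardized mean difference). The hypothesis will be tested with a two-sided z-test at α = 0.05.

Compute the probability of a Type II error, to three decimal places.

β ≈ 0.568

Noncentrality parameter: δ = d·√(n/2) = 0.80 × √(10/2) = 1.7889
Critical value for a two-sided test at α = 0.05: z_{α/2} = 1.960.
Power = Φ(δ − 1.960) + Φ(−δ − 1.960) = Φ(-0.171) + Φ(-3.749) = 0.4321 + 0.0001 = 0.4322.
Type II error: β = 1 − power = 1 − 0.4322 = 0.5678.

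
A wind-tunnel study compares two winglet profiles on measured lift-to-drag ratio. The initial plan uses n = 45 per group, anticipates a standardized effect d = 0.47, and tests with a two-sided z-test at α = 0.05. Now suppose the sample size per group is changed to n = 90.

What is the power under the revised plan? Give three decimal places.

With n = 90 per group: δ = d·√(n/2) = 0.47 × √(90/2) = 3.1529. Critical value z_{0.025} = 1.960.
Revised power = Φ(δ − 1.960) + Φ(−δ − 1.960) = Φ(1.193) + Φ(-5.113) = 0.8835 + 0.0000 = 0.8835.

Power ≈ 0.884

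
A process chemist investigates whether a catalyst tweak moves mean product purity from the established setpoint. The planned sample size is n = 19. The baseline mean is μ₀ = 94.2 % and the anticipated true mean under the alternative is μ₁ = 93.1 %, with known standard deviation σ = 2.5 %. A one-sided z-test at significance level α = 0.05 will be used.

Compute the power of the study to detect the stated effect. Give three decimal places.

Standardized effect: d = |μ₁ − μ₀| / σ = |93.1 − 94.2| / 2.5 = 0.4400
Noncentrality parameter: δ = d·√n = 0.4400 × √19 = 1.9179
One-sided α = 0.05 → critical value z_{0.05} = 1.645.
Power = Φ(δ − 1.645) = Φ(0.273) = 0.6076.

Power ≈ 0.608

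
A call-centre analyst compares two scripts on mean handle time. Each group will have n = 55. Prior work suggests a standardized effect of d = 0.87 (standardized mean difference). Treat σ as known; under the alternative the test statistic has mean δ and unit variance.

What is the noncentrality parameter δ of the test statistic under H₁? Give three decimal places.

δ = d·√(n/2) = 0.87 × √(55/2) = 4.5623

δ ≈ 4.562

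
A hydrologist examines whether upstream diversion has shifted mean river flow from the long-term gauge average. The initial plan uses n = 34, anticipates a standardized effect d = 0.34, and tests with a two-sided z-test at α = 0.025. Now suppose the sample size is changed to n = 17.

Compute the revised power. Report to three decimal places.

Power ≈ 0.201

With n = 17: δ = d·√n = 0.34 × √17 = 1.4019. Critical value z_{0.0125} = 2.241.
Revised power = Φ(δ − 2.241) + Φ(−δ − 2.241) = Φ(-0.840) + Φ(-3.643) = 0.2006 + 0.0001 = 0.2007.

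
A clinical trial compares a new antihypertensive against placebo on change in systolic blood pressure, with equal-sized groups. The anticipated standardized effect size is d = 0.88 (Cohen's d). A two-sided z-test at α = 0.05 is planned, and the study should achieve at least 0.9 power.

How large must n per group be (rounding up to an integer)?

n = 28 per group

For power 0.9 need Φ(δ − z_{0.025}) = 0.9, so δ = z_{0.025} + z_{0.10} = 1.960 + 1.282 = 3.242.
(Ignoring the negligible lower-tail rejection probability gives the usual closed-form inversion.)
δ = d·√(n/2) ⇒ n = 2(δ/d)² = 2 × (3.242 / 0.88)² = 27.14.
Rounding up, n = 28 per group.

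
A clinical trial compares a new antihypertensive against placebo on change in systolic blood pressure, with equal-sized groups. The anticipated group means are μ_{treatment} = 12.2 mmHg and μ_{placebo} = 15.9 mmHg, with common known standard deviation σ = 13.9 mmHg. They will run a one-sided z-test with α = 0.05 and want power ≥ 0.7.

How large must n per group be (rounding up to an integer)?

n = 133 per group

Standardized effect: d = |μ_{treatment} − μ_{placebo}| / σ = |12.2 − 15.9| / 13.9 = 0.2662
For power 0.7 need Φ(δ − z_{0.05}) = 0.7, so δ = z_{0.05} + z_{0.30} = 1.645 + 0.524 = 2.169.
δ = d·√(n/2) ⇒ n = 2(δ/d)² = 2 × (2.169 / 0.2662)² = 132.82.
Round up to the next whole unit.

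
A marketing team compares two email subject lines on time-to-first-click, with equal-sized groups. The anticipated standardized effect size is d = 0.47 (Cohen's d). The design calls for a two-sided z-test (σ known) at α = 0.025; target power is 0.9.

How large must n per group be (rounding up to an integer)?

For power 0.9 need Φ(δ − z_{0.0125}) = 0.9, so δ = z_{0.0125} + z_{0.10} = 2.241 + 1.282 = 3.523.
(Ignoring the negligible lower-tail rejection probability gives the usual closed-form inversion.)
δ = d·√(n/2) ⇒ n = 2(δ/d)² = 2 × (3.523 / 0.47)² = 112.37.
Round up to the next whole unit.

n = 113 per group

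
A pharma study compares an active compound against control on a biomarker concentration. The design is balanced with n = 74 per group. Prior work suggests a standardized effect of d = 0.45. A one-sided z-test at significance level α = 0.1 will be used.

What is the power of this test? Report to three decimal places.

Noncentrality parameter: δ = d·√(n/2) = 0.45 × √(74/2) = 2.7372
Critical value for a one-sided test at α = 0.1: z_α = 1.282.
Power = Φ(δ − 1.282) = Φ(1.456) = 0.9273.

Power ≈ 0.927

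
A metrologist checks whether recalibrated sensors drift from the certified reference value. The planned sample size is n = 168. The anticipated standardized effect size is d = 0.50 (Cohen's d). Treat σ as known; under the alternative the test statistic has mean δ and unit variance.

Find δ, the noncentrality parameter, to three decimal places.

The noncentrality parameter scales effect size by the design's sample-size factor: δ = d·√n = 0.50 × √168 = 6.4807

δ ≈ 6.481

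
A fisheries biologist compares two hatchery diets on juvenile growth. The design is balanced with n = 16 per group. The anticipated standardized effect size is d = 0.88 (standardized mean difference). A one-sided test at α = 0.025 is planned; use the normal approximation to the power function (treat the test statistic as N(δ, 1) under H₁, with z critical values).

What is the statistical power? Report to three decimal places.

Power ≈ 0.702

Noncentrality parameter: δ = d·√(n/2) = 0.88 × √(16/2) = 2.4890
Critical value for a one-sided test at α = 0.025: z_α = 1.960.
Power = Φ(δ − 1.960) = Φ(0.529) = 0.7016.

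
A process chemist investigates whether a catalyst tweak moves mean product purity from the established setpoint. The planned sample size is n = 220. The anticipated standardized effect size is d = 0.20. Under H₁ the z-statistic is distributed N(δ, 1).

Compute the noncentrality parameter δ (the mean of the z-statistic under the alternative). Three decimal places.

δ ≈ 2.966

The noncentrality parameter scales effect size by the design's sample-size factor: δ = d·√n = 0.20 × √220 = 2.9665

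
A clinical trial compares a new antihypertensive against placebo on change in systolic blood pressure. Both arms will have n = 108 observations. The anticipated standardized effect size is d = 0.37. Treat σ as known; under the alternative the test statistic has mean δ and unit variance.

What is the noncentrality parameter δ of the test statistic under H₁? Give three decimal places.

δ ≈ 2.719

The noncentrality parameter scales effect size by the design's sample-size factor: δ = d·√(n/2) = 0.37 × √(108/2) = 2.7189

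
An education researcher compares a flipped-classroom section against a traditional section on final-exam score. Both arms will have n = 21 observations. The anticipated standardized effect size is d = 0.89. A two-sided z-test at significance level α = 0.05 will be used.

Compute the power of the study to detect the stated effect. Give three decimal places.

Power ≈ 0.822

Noncentrality parameter: δ = d·√(n/2) = 0.89 × √(21/2) = 2.8839
Two-sided α = 0.05 → critical value z_{0.025} = 1.960.
Power = Φ(δ − 1.960) + Φ(−δ − 1.960) = Φ(0.924) + Φ(-4.844) = 0.8222 + 0.0000 = 0.8222.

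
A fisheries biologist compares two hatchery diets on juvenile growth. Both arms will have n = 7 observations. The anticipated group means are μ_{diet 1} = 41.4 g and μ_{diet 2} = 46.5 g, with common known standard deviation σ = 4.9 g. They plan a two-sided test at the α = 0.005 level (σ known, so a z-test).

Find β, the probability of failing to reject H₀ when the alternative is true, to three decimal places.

β ≈ 0.805

Standardized effect: d = |μ_{diet 1} − μ_{diet 2}| / σ = |41.4 − 46.5| / 4.9 = 1.0408
Noncentrality parameter: δ = d·√(n/2) = 1.0408 × √(7/2) = 1.9472
Critical value for a two-sided test at α = 0.005: z_{α/2} = 2.807.
Power = Φ(δ − 2.807) + Φ(−δ − 2.807) = Φ(-0.860) + Φ(-4.754) = 0.1949 + 0.0000 = 0.1949.
Type II error: β = 1 − power = 1 − 0.1949 = 0.8051.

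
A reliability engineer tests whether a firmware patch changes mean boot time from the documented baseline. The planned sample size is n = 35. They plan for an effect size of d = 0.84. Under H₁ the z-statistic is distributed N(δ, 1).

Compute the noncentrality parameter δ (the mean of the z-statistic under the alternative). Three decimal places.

δ = d·√n = 0.84 × √35 = 4.9695

δ ≈ 4.970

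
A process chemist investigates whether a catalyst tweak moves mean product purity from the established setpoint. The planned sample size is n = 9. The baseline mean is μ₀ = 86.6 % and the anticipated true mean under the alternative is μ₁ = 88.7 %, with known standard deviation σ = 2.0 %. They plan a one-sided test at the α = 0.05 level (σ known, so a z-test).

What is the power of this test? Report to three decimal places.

Power ≈ 0.934

Standardized effect: d = |μ₁ − μ₀| / σ = |88.7 − 86.6| / 2.0 = 1.0500
Noncentrality parameter: δ = d·√n = 1.0500 × √9 = 3.1500
Critical value for a one-sided test at α = 0.05: z_α = 1.645.
Power = P(Z > 1.645 − δ) = Φ(1.505) = 0.9339.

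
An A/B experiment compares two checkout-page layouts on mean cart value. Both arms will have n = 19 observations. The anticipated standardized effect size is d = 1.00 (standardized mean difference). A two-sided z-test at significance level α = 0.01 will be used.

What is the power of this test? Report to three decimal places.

Power ≈ 0.694

Noncentrality parameter: δ = d·√(n/2) = 1.00 × √(19/2) = 3.0822
Critical value for a two-sided test at α = 0.01: z_{α/2} = 2.576.
Power = Φ(δ − 2.576) + Φ(−δ − 2.576) = Φ(0.506) + Φ(-5.658) = 0.6937 + 0.0000 = 0.6937.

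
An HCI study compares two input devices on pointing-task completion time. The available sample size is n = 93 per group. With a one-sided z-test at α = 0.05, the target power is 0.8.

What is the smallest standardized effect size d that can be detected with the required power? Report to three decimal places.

d ≈ 0.365

Need Φ(δ − 1.645) = 0.8, so δ = 1.645 + 0.842 = 2.486.
δ = d·√(n/2) ⇒ d = δ/√(n/2) = 2.486/√(93/2) = 0.3646.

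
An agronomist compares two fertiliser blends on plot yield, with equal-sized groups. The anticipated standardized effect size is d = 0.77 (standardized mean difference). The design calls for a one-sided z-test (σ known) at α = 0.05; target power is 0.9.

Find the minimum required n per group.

n = 29 per group

Set Φ(δ − 1.645) = 0.9; then δ − 1.645 = Φ⁻¹(0.9) = 1.282, giving δ = 2.926.
δ = d·√(n/2) ⇒ n = 2(δ/d)² = 2 × (2.926 / 0.77)² = 28.89.
Rounding up, n = 29 per group.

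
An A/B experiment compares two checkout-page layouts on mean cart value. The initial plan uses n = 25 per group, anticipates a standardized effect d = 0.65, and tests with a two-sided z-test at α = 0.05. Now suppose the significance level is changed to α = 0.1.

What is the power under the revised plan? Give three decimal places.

Power ≈ 0.743

δ = d·√(n/2) = 0.65 × √(25/2) = 2.2981 (unchanged). New critical value: z_{0.05} = 1.645.
Revised power = Φ(δ − 1.645) + Φ(−δ − 1.645) = Φ(0.653) + Φ(-3.943) = 0.7432 + 0.0000 = 0.7432.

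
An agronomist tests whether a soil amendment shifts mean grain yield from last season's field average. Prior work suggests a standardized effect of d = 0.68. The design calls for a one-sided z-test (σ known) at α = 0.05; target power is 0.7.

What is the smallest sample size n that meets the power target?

Set Φ(δ − 1.645) = 0.7; then δ − 1.645 = Φ⁻¹(0.7) = 0.524, giving δ = 2.169.
δ = d·√n ⇒ n = (δ/d)² = (2.169 / 0.68)² = 10.18.
Rounding up, n = 11.

n = 11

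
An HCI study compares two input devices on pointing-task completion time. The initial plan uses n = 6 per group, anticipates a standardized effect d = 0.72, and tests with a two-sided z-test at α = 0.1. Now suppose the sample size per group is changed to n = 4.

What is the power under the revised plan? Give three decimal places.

Power ≈ 0.269

With n = 4 per group: δ = d·√(n/2) = 0.72 × √(4/2) = 1.0182. Critical value z_{0.05} = 1.645.
Revised power = Φ(δ − 1.645) + Φ(−δ − 1.645) = Φ(-0.627) + Φ(-2.663) = 0.2655 + 0.0039 = 0.2693.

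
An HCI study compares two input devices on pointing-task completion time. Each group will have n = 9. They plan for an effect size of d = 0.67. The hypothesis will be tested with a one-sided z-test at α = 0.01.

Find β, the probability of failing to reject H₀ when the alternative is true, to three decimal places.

β ≈ 0.817

Noncentrality parameter: δ = d·√(n/2) = 0.67 × √(9/2) = 1.4213
One-sided α = 0.01 → critical value z_{0.01} = 2.326.
Power = Φ(δ − 2.326) = Φ(-0.905) = 0.1827.
Type II error: β = 1 − power = 1 − 0.1827 = 0.8173.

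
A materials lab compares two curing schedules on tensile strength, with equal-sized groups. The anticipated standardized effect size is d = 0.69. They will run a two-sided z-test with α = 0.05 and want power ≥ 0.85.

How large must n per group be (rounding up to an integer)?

n = 38 per group

For power 0.85 need Φ(δ − z_{0.025}) = 0.85, so δ = z_{0.025} + z_{0.15} = 1.960 + 1.036 = 2.996.
(Ignoring the negligible lower-tail rejection probability gives the usual closed-form inversion.)
δ = d·√(n/2) ⇒ n = 2(δ/d)² = 2 × (2.996 / 0.69)² = 37.72.
Rounding up, n = 38 per group.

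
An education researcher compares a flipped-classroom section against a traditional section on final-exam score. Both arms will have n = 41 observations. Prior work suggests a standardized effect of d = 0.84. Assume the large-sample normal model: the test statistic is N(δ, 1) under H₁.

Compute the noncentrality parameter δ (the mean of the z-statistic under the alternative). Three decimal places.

The noncentrality parameter scales effect size by the design's sample-size factor: δ = d·√(n/2) = 0.84 × √(41/2) = 3.8033

δ ≈ 3.803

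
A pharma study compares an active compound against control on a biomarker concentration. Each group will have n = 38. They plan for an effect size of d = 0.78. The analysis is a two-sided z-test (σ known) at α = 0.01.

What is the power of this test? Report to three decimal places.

Power ≈ 0.795

Noncentrality parameter: λ = d·√(n/2) = 0.78 × √(38/2) = 3.3999
Critical value for a two-sided test at α = 0.01: z_{α/2} = 2.576.
Power = Φ(λ − 2.576) + Φ(−λ − 2.576) = Φ(0.824) + Φ(-5.976) = 0.7951 + 0.0000 = 0.7951.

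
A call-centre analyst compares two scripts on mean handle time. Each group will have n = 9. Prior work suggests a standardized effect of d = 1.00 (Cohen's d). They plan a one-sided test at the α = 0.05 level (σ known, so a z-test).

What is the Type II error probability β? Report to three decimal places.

Noncentrality parameter: δ = d·√(n/2) = 1.00 × √(9/2) = 2.1213
One-sided α = 0.05 → critical value z_{0.05} = 1.645.
Power = Φ(δ − 1.645) = Φ(0.476) = 0.6831.
Type II error: β = 1 − power = 1 − 0.6831 = 0.3169.

β ≈ 0.317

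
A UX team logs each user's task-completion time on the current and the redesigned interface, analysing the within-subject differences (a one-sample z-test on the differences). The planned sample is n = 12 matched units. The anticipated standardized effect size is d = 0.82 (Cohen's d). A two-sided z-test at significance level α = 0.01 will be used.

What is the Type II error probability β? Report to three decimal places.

β ≈ 0.396

Noncentrality parameter: δ = d·√n = 0.82 × √12 = 2.8406
Two-sided α = 0.01 → critical value z_{0.005} = 2.576.
Power = Φ(δ − 2.576) + Φ(−δ − 2.576) = Φ(0.265) + Φ(-5.416) = 0.6044 + 0.0000 = 0.6044.
Type II error: β = 1 − power = 1 − 0.6044 = 0.3956.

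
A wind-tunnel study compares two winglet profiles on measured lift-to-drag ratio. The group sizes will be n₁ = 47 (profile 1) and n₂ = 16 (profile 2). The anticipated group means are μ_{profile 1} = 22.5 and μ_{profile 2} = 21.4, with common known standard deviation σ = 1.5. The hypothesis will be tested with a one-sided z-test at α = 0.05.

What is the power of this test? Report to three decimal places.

Power ≈ 0.813

Standardized effect: d = |μ_{profile 1} − μ_{profile 2}| / σ = |22.5 − 21.4| / 1.5 = 0.7333
Noncentrality parameter: δ = d / √(1/n₁ + 1/n₂) = 0.7333 / √(1/47 + 1/16) = 2.5336
One-sided α = 0.05 → critical value z_{0.05} = 1.645.
Power = Φ(δ − 1.645) = Φ(0.889) = 0.8129.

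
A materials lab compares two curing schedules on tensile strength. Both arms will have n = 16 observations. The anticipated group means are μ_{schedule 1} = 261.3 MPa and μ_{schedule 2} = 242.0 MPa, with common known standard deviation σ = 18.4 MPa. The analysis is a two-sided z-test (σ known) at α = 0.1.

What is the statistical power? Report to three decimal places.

Standardized effect: d = |μ_{schedule 1} − μ_{schedule 2}| / σ = |261.3 − 242.0| / 18.4 = 1.0489
Noncentrality parameter: δ = d·√(n/2) = 1.0489 × √(16/2) = 2.9668
Critical value for a two-sided test at α = 0.1: z_{α/2} = 1.645.
Power = Φ(δ − 1.645) + Φ(−δ − 1.645) = Φ(1.322) + Φ(-4.612) = 0.9069 + 0.0000 = 0.9069.

Power ≈ 0.907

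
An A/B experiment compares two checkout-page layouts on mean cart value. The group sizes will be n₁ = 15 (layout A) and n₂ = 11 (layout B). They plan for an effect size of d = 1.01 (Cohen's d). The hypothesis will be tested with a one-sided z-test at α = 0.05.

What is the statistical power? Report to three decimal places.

Noncentrality parameter: δ = d / √(1/n₁ + 1/n₂) = 1.01 / √(1/15 + 1/11) = 2.5443
Critical value for a one-sided test at α = 0.05: z_α = 1.645.
Power = Φ(δ − 1.645) = Φ(0.899) = 0.8158.

Power ≈ 0.816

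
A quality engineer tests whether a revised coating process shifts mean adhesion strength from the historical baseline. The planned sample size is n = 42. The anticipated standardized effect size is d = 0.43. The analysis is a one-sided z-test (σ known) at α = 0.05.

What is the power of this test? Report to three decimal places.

Noncentrality parameter: δ = d·√n = 0.43 × √42 = 2.7867
One-sided α = 0.05 → critical value z_{0.05} = 1.645.
Power = Φ(δ − 1.645) = Φ(1.142) = 0.8732.

Power ≈ 0.873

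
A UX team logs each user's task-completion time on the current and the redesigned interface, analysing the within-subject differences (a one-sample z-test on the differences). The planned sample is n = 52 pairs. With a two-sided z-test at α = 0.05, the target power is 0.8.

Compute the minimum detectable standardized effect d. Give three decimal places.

Required noncentrality: δ = z_{0.025} + z_{0.20} = 1.960 + 0.842 = 2.802.
(The second rejection-region term Φ(−δ − z_{α/2}) is negligible and dropped.)
δ = d·√n ⇒ d = δ/√n = 2.802/√52 = 0.3885.

d ≈ 0.389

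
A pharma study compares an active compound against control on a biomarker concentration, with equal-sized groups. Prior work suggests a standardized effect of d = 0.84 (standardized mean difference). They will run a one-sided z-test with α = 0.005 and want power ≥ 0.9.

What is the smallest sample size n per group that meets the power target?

For power 0.9 need Φ(δ − z_{0.005}) = 0.9, so δ = z_{0.005} + z_{0.10} = 2.576 + 1.282 = 3.857.
δ = d·√(n/2) ⇒ n = 2(δ/d)² = 2 × (3.857 / 0.84)² = 42.18.
Round up to the next whole unit.

n = 43 per group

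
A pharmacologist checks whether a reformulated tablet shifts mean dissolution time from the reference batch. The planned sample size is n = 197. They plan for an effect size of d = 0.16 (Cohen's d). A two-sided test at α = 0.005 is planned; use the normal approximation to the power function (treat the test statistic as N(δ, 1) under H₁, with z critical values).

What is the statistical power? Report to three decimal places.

Noncentrality parameter: δ = d·√n = 0.16 × √197 = 2.2457
Two-sided α = 0.005 → critical value z_{0.0025} = 2.807.
Power = Φ(δ − 2.807) + Φ(−δ − 2.807) = Φ(-0.561) + Φ(-5.053) = 0.2873 + 0.0000 = 0.2873.

Power ≈ 0.287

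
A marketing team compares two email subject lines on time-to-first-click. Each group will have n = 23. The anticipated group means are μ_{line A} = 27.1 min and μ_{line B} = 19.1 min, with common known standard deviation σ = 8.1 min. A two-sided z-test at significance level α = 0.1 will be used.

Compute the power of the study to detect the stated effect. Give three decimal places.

Power ≈ 0.956

Standardized effect: d = |μ_{line A} − μ_{line B}| / σ = |27.1 − 19.1| / 8.1 = 0.9877
Noncentrality parameter: δ = d·√(n/2) = 0.9877 × √(23/2) = 3.3493
Critical value for a two-sided test at α = 0.1: z_{α/2} = 1.645.
Power = Φ(δ − 1.645) + Φ(−δ − 1.645) = Φ(1.704) + Φ(-4.994) = 0.9559 + 0.0000 = 0.9559.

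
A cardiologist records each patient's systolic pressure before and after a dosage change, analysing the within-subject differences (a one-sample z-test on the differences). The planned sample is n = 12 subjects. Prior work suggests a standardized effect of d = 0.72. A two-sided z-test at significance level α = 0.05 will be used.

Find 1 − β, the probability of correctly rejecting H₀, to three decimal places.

Noncentrality parameter: δ = d·√n = 0.72 × √12 = 2.4942
Two-sided α = 0.05 → critical value z_{0.025} = 1.960.
Power = Φ(δ − 1.960) + Φ(−δ − 1.960) = Φ(0.534) + Φ(-4.454) = 0.7034 + 0.0000 = 0.7034.

Power ≈ 0.703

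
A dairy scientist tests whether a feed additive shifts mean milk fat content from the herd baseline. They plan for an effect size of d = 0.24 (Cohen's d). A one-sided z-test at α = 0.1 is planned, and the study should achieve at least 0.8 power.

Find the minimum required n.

For power 0.8 need Φ(δ − z_{0.1}) = 0.8, so δ = z_{0.1} + z_{0.20} = 1.282 + 0.842 = 2.123.
δ = d·√n ⇒ n = (δ/d)² = (2.123 / 0.24)² = 78.26.
Round up to the next whole unit.

n = 79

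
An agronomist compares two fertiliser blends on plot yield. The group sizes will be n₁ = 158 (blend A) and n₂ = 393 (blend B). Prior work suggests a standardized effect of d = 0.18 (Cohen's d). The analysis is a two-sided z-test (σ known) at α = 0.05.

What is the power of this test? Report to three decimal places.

Power ≈ 0.480

Noncentrality parameter: δ = d / √(1/n₁ + 1/n₂) = 0.18 / √(1/158 + 1/393) = 1.9108
Two-sided α = 0.05 → critical value z_{0.025} = 1.960.
Power = Φ(δ − 1.960) + Φ(−δ − 1.960) = Φ(-0.049) + Φ(-3.871) = 0.4804 + 0.0001 = 0.4805.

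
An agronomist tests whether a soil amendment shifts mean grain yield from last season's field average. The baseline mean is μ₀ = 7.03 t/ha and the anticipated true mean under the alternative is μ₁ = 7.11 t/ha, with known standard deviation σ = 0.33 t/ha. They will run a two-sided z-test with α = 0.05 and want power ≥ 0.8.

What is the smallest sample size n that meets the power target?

n = 134

Standardized effect: d = |μ₁ − μ₀| / σ = |7.11 − 7.03| / 0.33 = 0.2424
For power 0.8 need Φ(δ − z_{0.025}) = 0.8, so δ = z_{0.025} + z_{0.20} = 1.960 + 0.842 = 2.802.
(The Φ(−δ − z_{α/2}) term is vanishingly small for δ > 0 and is dropped in the standard sample-size formula.)
δ = d·√n ⇒ n = (δ/d)² = (2.802 / 0.2424)² = 133.55.
Round up to the next whole unit.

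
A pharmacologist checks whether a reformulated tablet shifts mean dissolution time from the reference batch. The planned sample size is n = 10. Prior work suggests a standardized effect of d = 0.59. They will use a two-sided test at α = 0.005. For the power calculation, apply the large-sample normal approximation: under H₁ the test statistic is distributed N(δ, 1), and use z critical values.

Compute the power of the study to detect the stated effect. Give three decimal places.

Noncentrality parameter: δ = d·√n = 0.59 × √10 = 1.8657
Two-sided α = 0.005 → critical value z_{0.0025} = 2.807.
Power = Φ(δ − 2.807) + Φ(−δ − 2.807) = Φ(-0.941) + Φ(-4.673) = 0.1733 + 0.0000 = 0.1733.

Power ≈ 0.173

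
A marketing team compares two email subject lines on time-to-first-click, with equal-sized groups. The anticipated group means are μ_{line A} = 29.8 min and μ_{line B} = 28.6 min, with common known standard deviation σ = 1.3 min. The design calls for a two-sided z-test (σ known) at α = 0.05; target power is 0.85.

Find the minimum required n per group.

Standardized effect: d = |μ_{line A} − μ_{line B}| / σ = |29.8 − 28.6| / 1.3 = 0.9231
For power 0.85 need Φ(δ − z_{0.025}) = 0.85, so δ = z_{0.025} + z_{0.15} = 1.960 + 1.036 = 2.996.
(For δ > 0 the lower-tail rejection region contributes negligibly to power, so the one-term inversion is standard.)
δ = d·√(n/2) ⇒ n = 2(δ/d)² = 2 × (2.996 / 0.9231)² = 21.07.
Rounding up, n = 22 per group.

n = 22 per group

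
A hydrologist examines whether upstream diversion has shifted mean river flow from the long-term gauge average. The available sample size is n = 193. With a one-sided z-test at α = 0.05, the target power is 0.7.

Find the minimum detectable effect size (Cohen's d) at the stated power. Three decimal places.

d ≈ 0.156

Required noncentrality: δ = z_{0.05} + z_{0.30} = 1.645 + 0.524 = 2.169.
δ = d·√n ⇒ d = δ/√n = 2.169/√193 = 0.1561.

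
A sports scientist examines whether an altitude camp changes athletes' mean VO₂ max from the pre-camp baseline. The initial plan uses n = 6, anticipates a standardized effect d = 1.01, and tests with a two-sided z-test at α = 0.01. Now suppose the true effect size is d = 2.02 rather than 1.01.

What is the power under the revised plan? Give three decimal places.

Power ≈ 0.991

With d = 2.02: δ = d·√n = 2.02 × √6 = 4.9480. Critical value z_{0.005} = 2.576.
Revised power = Φ(δ − 2.576) + Φ(−δ − 2.576) = Φ(2.372) + Φ(-7.524) = 0.9912 + 0.0000 = 0.9912.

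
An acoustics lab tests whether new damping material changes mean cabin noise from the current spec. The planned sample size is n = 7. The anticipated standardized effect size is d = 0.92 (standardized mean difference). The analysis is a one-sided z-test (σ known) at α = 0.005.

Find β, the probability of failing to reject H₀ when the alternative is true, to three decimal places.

Noncentrality parameter: δ = d·√n = 0.92 × √7 = 2.4341
Critical value for a one-sided test at α = 0.005: z_α = 2.576.
Power = P(Z > 2.576 − δ) = Φ(-0.142) = 0.4436.
Type II error: β = 1 − power = 1 − 0.4436 = 0.5564.

β ≈ 0.556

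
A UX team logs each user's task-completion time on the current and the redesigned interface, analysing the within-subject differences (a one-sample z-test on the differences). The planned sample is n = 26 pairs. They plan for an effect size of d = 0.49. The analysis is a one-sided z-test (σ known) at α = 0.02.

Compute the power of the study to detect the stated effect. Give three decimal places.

Noncentrality parameter: δ = d·√n = 0.49 × √26 = 2.4985
One-sided α = 0.02 → critical value z_{0.02} = 2.054.
Power = P(Z > 2.054 − δ) = Φ(0.445) = 0.6718.

Power ≈ 0.672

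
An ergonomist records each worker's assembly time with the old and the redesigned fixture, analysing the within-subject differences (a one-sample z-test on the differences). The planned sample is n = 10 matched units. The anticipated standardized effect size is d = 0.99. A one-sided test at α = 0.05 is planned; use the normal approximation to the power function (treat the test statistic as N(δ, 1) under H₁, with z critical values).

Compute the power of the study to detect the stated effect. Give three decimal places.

Power ≈ 0.931

Noncentrality parameter: λ = d·√n = 0.99 × √10 = 3.1307
One-sided α = 0.05 → critical value z_{0.05} = 1.645.
Power = Φ(λ − 1.645) = Φ(1.486) = 0.9313.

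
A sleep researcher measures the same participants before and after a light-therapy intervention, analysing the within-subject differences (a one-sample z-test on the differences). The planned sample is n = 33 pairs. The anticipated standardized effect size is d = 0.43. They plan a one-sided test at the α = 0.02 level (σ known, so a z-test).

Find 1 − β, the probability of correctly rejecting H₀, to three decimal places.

Power ≈ 0.661

Noncentrality parameter: δ = d·√n = 0.43 × √33 = 2.4702
One-sided α = 0.02 → critical value z_{0.02} = 2.054.
Power = Φ(δ − 2.054) = Φ(0.416) = 0.6614.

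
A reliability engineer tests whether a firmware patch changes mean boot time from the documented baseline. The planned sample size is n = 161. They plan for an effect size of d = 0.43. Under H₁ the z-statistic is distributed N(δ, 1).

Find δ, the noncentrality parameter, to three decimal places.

The noncentrality parameter scales effect size by the design's sample-size factor: δ = d·√n = 0.43 × √161 = 5.4561

δ ≈ 5.456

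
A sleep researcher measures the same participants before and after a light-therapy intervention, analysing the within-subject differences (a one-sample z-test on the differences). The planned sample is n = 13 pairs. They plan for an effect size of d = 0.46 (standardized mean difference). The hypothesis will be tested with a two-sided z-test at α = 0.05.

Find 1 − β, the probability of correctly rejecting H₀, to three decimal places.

Power ≈ 0.382

Noncentrality parameter: λ = d·√n = 0.46 × √13 = 1.6586
Critical value for a two-sided test at α = 0.05: z_{α/2} = 1.960.
Power = Φ(λ − 1.960) + Φ(−λ − 1.960) = Φ(-0.301) + Φ(-3.619) = 0.3816 + 0.0001 = 0.3817.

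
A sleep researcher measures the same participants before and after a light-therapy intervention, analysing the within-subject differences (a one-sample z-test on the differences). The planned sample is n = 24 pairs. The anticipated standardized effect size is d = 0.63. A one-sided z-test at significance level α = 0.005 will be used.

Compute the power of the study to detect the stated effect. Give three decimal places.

Noncentrality parameter: δ = d·√n = 0.63 × √24 = 3.0864
One-sided α = 0.005 → critical value z_{0.005} = 2.576.
Power = Φ(δ − 2.576) = Φ(0.511) = 0.6952.

Power ≈ 0.695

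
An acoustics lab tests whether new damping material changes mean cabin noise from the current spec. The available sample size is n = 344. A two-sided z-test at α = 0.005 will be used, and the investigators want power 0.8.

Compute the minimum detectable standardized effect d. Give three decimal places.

Need Φ(δ − 2.807) = 0.8, so δ = 2.807 + 0.842 = 3.649.
(The second rejection-region term Φ(−δ − z_{α/2}) is negligible and dropped.)
δ = d·√n ⇒ d = δ/√n = 3.649/√344 = 0.1967.

d ≈ 0.197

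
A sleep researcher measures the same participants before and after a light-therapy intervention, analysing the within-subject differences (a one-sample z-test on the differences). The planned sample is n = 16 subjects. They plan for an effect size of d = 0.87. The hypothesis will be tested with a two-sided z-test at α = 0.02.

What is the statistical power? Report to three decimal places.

Noncentrality parameter: δ = d·√n = 0.87 × √16 = 3.4800
Critical value for a two-sided test at α = 0.02: z_{α/2} = 2.326.
Power = Φ(δ − 2.326) + Φ(−δ − 2.326) = Φ(1.154) + Φ(-5.806) = 0.8757 + 0.0000 = 0.8757.

Power ≈ 0.876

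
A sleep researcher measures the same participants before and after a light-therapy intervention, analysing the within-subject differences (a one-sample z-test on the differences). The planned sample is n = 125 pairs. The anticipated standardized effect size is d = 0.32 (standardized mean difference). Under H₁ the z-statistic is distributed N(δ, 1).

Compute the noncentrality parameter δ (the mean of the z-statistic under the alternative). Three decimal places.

δ = d·√n = 0.32 × √125 = 3.5777

δ ≈ 3.578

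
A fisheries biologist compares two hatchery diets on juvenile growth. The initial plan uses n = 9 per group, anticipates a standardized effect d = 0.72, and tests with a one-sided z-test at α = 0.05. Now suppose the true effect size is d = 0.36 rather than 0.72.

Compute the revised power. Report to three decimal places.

Power ≈ 0.189

With d = 0.36: δ = d·√(n/2) = 0.36 × √(9/2) = 0.7637. Critical value z_{0.05} = 1.645.
Revised power = P(Z > 1.645 − δ) = Φ(-0.881) = 0.1891.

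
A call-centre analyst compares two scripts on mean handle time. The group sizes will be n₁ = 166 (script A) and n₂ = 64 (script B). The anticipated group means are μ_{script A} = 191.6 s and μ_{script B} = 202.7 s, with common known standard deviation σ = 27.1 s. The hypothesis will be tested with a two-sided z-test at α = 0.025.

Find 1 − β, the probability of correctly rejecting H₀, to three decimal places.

Standardized effect: d = |μ_{script A} − μ_{script B}| / σ = |191.6 − 202.7| / 27.1 = 0.4096
Noncentrality parameter: δ = d / √(1/n₁ + 1/n₂) = 0.4096 / √(1/166 + 1/64) = 2.7838
Two-sided α = 0.025 → critical value z_{0.0125} = 2.241.
Power = Φ(δ − 2.241) + Φ(−δ − 2.241) = Φ(0.542) + Φ(-5.025) = 0.7062 + 0.0000 = 0.7062.

Power ≈ 0.706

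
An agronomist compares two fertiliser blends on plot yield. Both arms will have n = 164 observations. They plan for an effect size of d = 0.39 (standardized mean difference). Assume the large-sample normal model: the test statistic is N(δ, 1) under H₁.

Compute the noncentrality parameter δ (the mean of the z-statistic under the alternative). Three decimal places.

The noncentrality parameter scales effect size by the design's sample-size factor: δ = d·√(n/2) = 0.39 × √(164/2) = 3.5316

δ ≈ 3.532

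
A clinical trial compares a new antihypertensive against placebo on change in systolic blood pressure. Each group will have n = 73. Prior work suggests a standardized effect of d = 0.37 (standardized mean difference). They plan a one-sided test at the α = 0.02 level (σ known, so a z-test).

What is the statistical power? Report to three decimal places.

Power ≈ 0.572

Noncentrality parameter: δ = d·√(n/2) = 0.37 × √(73/2) = 2.2354
Critical value for a one-sided test at α = 0.02: z_α = 2.054.
Power = Φ(δ − 2.054) = Φ(0.182) = 0.5721.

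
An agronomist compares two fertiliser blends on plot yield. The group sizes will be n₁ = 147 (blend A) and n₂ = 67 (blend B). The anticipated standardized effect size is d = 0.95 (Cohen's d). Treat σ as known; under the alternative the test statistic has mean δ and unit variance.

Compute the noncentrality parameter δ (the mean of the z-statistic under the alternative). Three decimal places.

δ = d / √(1/n₁ + 1/n₂) = 0.95 / √(1/147 + 1/67) = 6.4448

δ ≈ 6.445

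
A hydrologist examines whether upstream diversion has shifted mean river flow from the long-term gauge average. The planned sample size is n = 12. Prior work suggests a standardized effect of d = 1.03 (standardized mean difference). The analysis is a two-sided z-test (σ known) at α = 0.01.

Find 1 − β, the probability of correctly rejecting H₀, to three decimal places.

Noncentrality parameter: δ = d·√n = 1.03 × √12 = 3.5680
Two-sided α = 0.01 → critical value z_{0.005} = 2.576.
Power = Φ(δ − 2.576) + Φ(−δ − 2.576) = Φ(0.992) + Φ(-6.144) = 0.8394 + 0.0000 = 0.8394.

Power ≈ 0.839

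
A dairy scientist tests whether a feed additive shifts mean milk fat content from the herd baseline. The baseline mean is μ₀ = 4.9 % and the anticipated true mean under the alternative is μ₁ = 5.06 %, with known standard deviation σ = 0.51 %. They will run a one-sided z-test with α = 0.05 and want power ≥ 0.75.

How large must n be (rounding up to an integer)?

n = 55

Standardized effect: d = |μ₁ − μ₀| / σ = |5.06 − 4.9| / 0.51 = 0.3137
For power 0.75 need Φ(δ − z_{0.05}) = 0.75, so δ = z_{0.05} + z_{0.25} = 1.645 + 0.674 = 2.319.
δ = d·√n ⇒ n = (δ/d)² = (2.319 / 0.3137)² = 54.66.
Rounding up, n = 55.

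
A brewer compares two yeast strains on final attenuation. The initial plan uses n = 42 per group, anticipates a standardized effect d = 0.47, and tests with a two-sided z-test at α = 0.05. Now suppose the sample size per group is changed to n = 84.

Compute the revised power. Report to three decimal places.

With n = 84 per group: δ = d·√(n/2) = 0.47 × √(84/2) = 3.0459. Critical value z_{0.025} = 1.960.
Revised power = Φ(δ − 1.960) + Φ(−δ − 1.960) = Φ(1.086) + Φ(-5.006) = 0.8613 + 0.0000 = 0.8613.

Power ≈ 0.861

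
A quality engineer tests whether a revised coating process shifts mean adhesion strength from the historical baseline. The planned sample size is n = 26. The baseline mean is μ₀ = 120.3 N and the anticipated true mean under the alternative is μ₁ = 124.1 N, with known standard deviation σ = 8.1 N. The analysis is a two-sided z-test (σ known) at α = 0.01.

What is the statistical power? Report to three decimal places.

Power ≈ 0.427

Standardized effect: d = |μ₁ − μ₀| / σ = |124.1 − 120.3| / 8.1 = 0.4691
Noncentrality parameter: δ = d·√n = 0.4691 × √26 = 2.3921
Critical value for a two-sided test at α = 0.01: z_{α/2} = 2.576.
Power = Φ(δ − 2.576) + Φ(−δ − 2.576) = Φ(-0.184) + Φ(-4.968) = 0.4271 + 0.0000 = 0.4271.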